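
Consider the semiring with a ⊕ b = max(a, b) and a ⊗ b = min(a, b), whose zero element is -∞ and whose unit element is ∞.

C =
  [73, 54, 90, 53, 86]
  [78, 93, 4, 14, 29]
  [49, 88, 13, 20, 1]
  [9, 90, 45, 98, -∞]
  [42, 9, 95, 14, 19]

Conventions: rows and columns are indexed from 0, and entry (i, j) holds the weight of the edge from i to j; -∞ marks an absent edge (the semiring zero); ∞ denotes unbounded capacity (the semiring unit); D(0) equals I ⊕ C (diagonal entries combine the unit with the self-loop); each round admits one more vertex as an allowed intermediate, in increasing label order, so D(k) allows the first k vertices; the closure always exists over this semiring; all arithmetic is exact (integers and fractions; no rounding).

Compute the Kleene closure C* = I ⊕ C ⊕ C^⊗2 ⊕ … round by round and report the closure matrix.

D(0):
  [∞, 54, 90, 53, 86]
  [78, ∞, 4, 14, 29]
  [49, 88, ∞, 20, 1]
  [9, 90, 45, ∞, -∞]
  [42, 9, 95, 14, ∞]
D(1):
  [∞, 54, 90, 53, 86]
  [78, ∞, 78, 53, 78]
  [49, 88, ∞, 49, 49]
  [9, 90, 45, ∞, 9]
  [42, 42, 95, 42, ∞]
D(2):
  [∞, 54, 90, 53, 86]
  [78, ∞, 78, 53, 78]
  [78, 88, ∞, 53, 78]
  [78, 90, 78, ∞, 78]
  [42, 42, 95, 42, ∞]
D(3):
  [∞, 88, 90, 53, 86]
  [78, ∞, 78, 53, 78]
  [78, 88, ∞, 53, 78]
  [78, 90, 78, ∞, 78]
  [78, 88, 95, 53, ∞]
D(4):
  [∞, 88, 90, 53, 86]
  [78, ∞, 78, 53, 78]
  [78, 88, ∞, 53, 78]
  [78, 90, 78, ∞, 78]
  [78, 88, 95, 53, ∞]
D(5):
  [∞, 88, 90, 53, 86]
  [78, ∞, 78, 53, 78]
  [78, 88, ∞, 53, 78]
  [78, 90, 78, ∞, 78]
  [78, 88, 95, 53, ∞]
Answer: C* = [[∞, 88, 90, 53, 86], [78, ∞, 78, 53, 78], [78, 88, ∞, 53, 78], [78, 90, 78, ∞, 78], [78, 88, 95, 53, ∞]]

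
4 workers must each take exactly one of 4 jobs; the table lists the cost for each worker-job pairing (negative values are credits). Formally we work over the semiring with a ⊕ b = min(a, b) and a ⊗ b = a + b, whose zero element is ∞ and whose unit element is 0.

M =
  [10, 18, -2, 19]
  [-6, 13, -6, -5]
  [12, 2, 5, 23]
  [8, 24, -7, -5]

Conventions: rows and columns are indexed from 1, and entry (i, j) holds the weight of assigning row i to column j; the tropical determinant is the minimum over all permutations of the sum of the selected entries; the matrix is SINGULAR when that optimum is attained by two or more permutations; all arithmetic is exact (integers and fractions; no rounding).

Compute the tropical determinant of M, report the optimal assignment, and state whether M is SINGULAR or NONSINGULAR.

σ = (1, 2, 3, 4): 10 + 13 + 5 + (-5) = 23
σ = (1, 2, 4, 3): 10 + 13 + 23 + (-7) = 39
σ = (1, 3, 2, 4): 10 + (-6) + 2 + (-5) = 1
σ = (1, 3, 4, 2): 10 + (-6) + 23 + 24 = 51
σ = (1, 4, 2, 3): 10 + (-5) + 2 + (-7) = 0
σ = (1, 4, 3, 2): 10 + (-5) + 5 + 24 = 34
σ = (2, 1, 3, 4): 18 + (-6) + 5 + (-5) = 12
σ = (2, 1, 4, 3): 18 + (-6) + 23 + (-7) = 28
σ = (2, 3, 1, 4): 18 + (-6) + 12 + (-5) = 19
σ = (2, 3, 4, 1): 18 + (-6) + 23 + 8 = 43
σ = (2, 4, 1, 3): 18 + (-5) + 12 + (-7) = 18
σ = (2, 4, 3, 1): 18 + (-5) + 5 + 8 = 26
σ = (3, 1, 2, 4): (-2) + (-6) + 2 + (-5) = -11
σ = (3, 1, 4, 2): (-2) + (-6) + 23 + 24 = 39
σ = (3, 2, 1, 4): (-2) + 13 + 12 + (-5) = 18
σ = (3, 2, 4, 1): (-2) + 13 + 23 + 8 = 42
σ = (3, 4, 1, 2): (-2) + (-5) + 12 + 24 = 29
σ = (3, 4, 2, 1): (-2) + (-5) + 2 + 8 = 3
σ = (4, 1, 2, 3): 19 + (-6) + 2 + (-7) = 8
σ = (4, 1, 3, 2): 19 + (-6) + 5 + 24 = 42
σ = (4, 2, 1, 3): 19 + 13 + 12 + (-7) = 37
σ = (4, 2, 3, 1): 19 + 13 + 5 + 8 = 45
σ = (4, 3, 1, 2): 19 + (-6) + 12 + 24 = 49
σ = (4, 3, 2, 1): 19 + (-6) + 2 + 8 = 23
Optimal value attained by: σ = (3, 1, 2, 4).
Answer: det⊕(M) = -11; verdict: NONSINGULAR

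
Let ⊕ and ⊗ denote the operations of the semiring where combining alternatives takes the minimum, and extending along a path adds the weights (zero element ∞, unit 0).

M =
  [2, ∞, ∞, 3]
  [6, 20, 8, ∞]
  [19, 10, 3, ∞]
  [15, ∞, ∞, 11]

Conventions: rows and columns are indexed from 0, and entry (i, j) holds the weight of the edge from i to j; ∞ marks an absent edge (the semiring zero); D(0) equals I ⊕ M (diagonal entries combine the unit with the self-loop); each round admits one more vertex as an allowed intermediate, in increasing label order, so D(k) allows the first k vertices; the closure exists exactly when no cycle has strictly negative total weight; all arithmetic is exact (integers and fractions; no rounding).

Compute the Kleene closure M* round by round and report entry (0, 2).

D(0):
  [0, ∞, ∞, 3]
  [6, 0, 8, ∞]
  [19, 10, 0, ∞]
  [15, ∞, ∞, 0]
D(1):
  [0, ∞, ∞, 3]
  [6, 0, 8, 9]
  [19, 10, 0, 22]
  [15, ∞, ∞, 0]
D(2):
  [0, ∞, ∞, 3]
  [6, 0, 8, 9]
  [16, 10, 0, 19]
  [15, ∞, ∞, 0]
D(3):
  [0, ∞, ∞, 3]
  [6, 0, 8, 9]
  [16, 10, 0, 19]
  [15, ∞, ∞, 0]
D(4):
  [0, ∞, ∞, 3]
  [6, 0, 8, 9]
  [16, 10, 0, 19]
  [15, ∞, ∞, 0]
Answer: M*[0][2] = ∞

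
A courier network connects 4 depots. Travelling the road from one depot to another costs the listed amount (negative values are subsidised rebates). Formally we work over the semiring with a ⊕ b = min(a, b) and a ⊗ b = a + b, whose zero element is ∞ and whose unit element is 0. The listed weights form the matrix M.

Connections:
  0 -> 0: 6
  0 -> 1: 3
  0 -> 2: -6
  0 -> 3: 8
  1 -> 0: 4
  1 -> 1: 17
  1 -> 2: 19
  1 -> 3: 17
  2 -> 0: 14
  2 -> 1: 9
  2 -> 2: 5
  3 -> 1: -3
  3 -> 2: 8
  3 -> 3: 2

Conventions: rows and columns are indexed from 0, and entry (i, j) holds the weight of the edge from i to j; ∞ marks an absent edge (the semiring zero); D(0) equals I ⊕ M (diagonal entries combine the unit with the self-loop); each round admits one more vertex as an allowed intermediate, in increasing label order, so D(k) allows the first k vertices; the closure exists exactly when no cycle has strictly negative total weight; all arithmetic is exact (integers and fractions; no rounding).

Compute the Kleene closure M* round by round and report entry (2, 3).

D(0):
  [0, 3, -6, 8]
  [4, 0, 19, 17]
  [14, 9, 0, ∞]
  [∞, -3, 8, 0]
D(1):
  [0, 3, -6, 8]
  [4, 0, -2, 12]
  [14, 9, 0, 22]
  [∞, -3, 8, 0]
D(2):
  [0, 3, -6, 8]
  [4, 0, -2, 12]
  [13, 9, 0, 21]
  [1, -3, -5, 0]
D(3):
  [0, 3, -6, 8]
  [4, 0, -2, 12]
  [13, 9, 0, 21]
  [1, -3, -5, 0]
D(4):
  [0, 3, -6, 8]
  [4, 0, -2, 12]
  [13, 9, 0, 21]
  [1, -3, -5, 0]
Answer: M*[2][3] = 21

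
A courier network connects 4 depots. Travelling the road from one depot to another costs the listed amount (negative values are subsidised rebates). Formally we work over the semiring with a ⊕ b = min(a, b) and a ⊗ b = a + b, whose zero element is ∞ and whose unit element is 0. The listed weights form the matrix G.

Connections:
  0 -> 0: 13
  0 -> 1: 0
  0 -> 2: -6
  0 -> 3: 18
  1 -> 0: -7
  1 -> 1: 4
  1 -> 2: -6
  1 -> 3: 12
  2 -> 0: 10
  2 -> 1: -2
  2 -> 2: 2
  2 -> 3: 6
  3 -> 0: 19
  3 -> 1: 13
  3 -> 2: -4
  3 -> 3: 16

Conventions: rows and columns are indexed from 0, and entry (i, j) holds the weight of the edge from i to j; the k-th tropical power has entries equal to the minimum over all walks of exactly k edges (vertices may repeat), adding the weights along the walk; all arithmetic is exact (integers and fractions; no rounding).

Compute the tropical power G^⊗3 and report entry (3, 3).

G^⊗2:
  [-7, -8, -6, 0]
  [-3, -8, -13, 0]
  [-9, 0, -8, 8]
  [6, -6, -2, 2]
G^⊗3:
  [-15, -8, -14, 0]
  [-15, -15, -14, -7]
  [-7, -10, -15, -2]
  [-13, -4, -12, 4]
Key observation: the optimum is the walk 3->2->2->3, with weight (-4) + 2 + 6 = 4.
Optimal value attained by: walk 3->2->2->3.
Answer: (G^⊗3)[3][3] = 4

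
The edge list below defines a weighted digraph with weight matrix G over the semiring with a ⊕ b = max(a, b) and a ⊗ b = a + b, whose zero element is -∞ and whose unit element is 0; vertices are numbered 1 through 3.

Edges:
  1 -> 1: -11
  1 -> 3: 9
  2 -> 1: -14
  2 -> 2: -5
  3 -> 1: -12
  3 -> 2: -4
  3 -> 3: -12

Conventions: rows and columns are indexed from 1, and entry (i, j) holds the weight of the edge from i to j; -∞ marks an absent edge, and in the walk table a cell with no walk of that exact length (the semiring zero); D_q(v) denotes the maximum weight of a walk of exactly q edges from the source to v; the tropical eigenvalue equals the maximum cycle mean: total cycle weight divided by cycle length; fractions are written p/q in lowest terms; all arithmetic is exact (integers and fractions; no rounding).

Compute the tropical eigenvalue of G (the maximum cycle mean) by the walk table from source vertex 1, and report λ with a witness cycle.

q=0: [0, -∞, -∞]
q=1: [-11, -∞, 9]
q=2: [-3, 5, -2]
q=3: [-9, 0, 6]
Optimal cycle mean attained by: cycle 1->3->1, total 9 + (-12), length 2.
Answer: λ = -3/2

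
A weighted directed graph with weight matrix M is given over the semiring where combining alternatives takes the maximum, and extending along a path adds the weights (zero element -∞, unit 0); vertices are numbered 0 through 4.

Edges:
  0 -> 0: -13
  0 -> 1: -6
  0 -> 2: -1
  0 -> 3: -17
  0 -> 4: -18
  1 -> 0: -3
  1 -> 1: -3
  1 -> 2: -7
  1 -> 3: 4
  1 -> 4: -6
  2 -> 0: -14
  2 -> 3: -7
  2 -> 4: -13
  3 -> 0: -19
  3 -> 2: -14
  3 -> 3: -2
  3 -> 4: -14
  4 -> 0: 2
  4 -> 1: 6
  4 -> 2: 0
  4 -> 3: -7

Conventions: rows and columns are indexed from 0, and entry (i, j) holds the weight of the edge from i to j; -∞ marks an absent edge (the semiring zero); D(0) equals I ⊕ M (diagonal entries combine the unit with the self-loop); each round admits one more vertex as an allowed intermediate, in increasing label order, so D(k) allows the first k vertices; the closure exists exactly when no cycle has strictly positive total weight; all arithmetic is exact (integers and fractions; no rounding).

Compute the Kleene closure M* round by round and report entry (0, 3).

D(0):
  [0, -6, -1, -17, -18]
  [-3, 0, -7, 4, -6]
  [-14, -∞, 0, -7, -13]
  [-19, -∞, -14, 0, -14]
  [2, 6, 0, -7, 0]
D(1):
  [0, -6, -1, -17, -18]
  [-3, 0, -4, 4, -6]
  [-14, -20, 0, -7, -13]
  [-19, -25, -14, 0, -14]
  [2, 6, 1, -7, 0]
D(2):
  [0, -6, -1, -2, -12]
  [-3, 0, -4, 4, -6]
  [-14, -20, 0, -7, -13]
  [-19, -25, -14, 0, -14]
  [3, 6, 2, 10, 0]
D(3):
  [0, -6, -1, -2, -12]
  [-3, 0, -4, 4, -6]
  [-14, -20, 0, -7, -13]
  [-19, -25, -14, 0, -14]
  [3, 6, 2, 10, 0]
D(4):
  [0, -6, -1, -2, -12]
  [-3, 0, -4, 4, -6]
  [-14, -20, 0, -7, -13]
  [-19, -25, -14, 0, -14]
  [3, 6, 2, 10, 0]
D(5):
  [0, -6, -1, -2, -12]
  [-3, 0, -4, 4, -6]
  [-10, -7, 0, -3, -13]
  [-11, -8, -12, 0, -14]
  [3, 6, 2, 10, 0]
Answer: M*[0][3] = -2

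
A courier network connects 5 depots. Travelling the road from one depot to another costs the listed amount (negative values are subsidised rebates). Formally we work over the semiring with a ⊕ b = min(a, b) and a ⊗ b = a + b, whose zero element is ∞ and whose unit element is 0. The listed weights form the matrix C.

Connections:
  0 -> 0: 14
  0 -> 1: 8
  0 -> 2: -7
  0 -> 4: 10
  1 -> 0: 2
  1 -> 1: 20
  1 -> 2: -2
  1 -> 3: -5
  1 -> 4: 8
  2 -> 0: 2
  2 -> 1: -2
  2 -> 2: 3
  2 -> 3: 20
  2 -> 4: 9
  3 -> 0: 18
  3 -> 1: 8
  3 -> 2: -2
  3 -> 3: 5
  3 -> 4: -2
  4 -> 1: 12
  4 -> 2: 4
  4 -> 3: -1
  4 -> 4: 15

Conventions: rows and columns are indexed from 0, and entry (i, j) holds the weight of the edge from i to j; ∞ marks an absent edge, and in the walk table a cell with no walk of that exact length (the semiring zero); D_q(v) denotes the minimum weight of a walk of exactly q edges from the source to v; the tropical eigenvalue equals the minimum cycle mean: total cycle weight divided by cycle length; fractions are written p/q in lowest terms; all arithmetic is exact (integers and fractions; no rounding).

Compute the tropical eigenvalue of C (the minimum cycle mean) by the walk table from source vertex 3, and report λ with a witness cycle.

q=0: [∞, ∞, ∞, 0, ∞]
q=1: [18, 8, -2, 5, -2]
q=2: [0, -4, 1, -3, 3]
q=3: [-2, -1, -7, -9, -5]
q=4: [-5, -9, -11, -6, -11]
q=5: [-9, -13, -12, -14, -8]
Optimal cycle mean attained by: cycle 1->3->2->1, total (-5) + (-2) + (-2), length 3.
Answer: λ = -3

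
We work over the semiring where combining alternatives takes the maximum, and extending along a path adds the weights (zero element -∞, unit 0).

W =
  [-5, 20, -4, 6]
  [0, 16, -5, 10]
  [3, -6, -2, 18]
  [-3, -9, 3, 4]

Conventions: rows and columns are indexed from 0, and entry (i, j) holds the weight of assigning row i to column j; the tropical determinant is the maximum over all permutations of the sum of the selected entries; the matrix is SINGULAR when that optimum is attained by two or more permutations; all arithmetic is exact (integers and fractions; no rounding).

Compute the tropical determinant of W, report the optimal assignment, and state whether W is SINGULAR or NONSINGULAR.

σ = (0, 1, 2, 3): (-5) + 16 + (-2) + 4 = 13
σ = (0, 1, 3, 2): (-5) + 16 + 18 + 3 = 32
σ = (0, 2, 1, 3): (-5) + (-5) + (-6) + 4 = -12
σ = (0, 2, 3, 1): (-5) + (-5) + 18 + (-9) = -1
σ = (0, 3, 1, 2): (-5) + 10 + (-6) + 3 = 2
σ = (0, 3, 2, 1): (-5) + 10 + (-2) + (-9) = -6
σ = (1, 0, 2, 3): 20 + 0 + (-2) + 4 = 22
σ = (1, 0, 3, 2): 20 + 0 + 18 + 3 = 41
σ = (1, 2, 0, 3): 20 + (-5) + 3 + 4 = 22
σ = (1, 2, 3, 0): 20 + (-5) + 18 + (-3) = 30
σ = (1, 3, 0, 2): 20 + 10 + 3 + 3 = 36
σ = (1, 3, 2, 0): 20 + 10 + (-2) + (-3) = 25
σ = (2, 0, 1, 3): (-4) + 0 + (-6) + 4 = -6
σ = (2, 0, 3, 1): (-4) + 0 + 18 + (-9) = 5
σ = (2, 1, 0, 3): (-4) + 16 + 3 + 4 = 19
σ = (2, 1, 3, 0): (-4) + 16 + 18 + (-3) = 27
σ = (2, 3, 0, 1): (-4) + 10 + 3 + (-9) = 0
σ = (2, 3, 1, 0): (-4) + 10 + (-6) + (-3) = -3
σ = (3, 0, 1, 2): 6 + 0 + (-6) + 3 = 3
σ = (3, 0, 2, 1): 6 + 0 + (-2) + (-9) = -5
σ = (3, 1, 0, 2): 6 + 16 + 3 + 3 = 28
σ = (3, 1, 2, 0): 6 + 16 + (-2) + (-3) = 17
σ = (3, 2, 0, 1): 6 + (-5) + 3 + (-9) = -5
σ = (3, 2, 1, 0): 6 + (-5) + (-6) + (-3) = -8
Optimal value attained by: σ = (1, 0, 3, 2).
Answer: det⊕(W) = 41; verdict: NONSINGULAR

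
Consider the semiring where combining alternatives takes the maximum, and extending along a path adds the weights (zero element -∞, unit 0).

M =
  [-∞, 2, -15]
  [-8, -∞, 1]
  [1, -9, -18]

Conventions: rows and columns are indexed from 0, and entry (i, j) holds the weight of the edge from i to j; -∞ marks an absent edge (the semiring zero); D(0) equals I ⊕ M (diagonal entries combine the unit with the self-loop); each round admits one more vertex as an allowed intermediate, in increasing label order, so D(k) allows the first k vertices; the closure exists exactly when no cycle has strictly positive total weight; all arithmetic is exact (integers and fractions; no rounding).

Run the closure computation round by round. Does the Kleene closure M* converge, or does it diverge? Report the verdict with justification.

D(0):
  [0, 2, -15]
  [-8, 0, 1]
  [1, -9, 0]
D(1):
  [0, 2, -15]
  [-8, 0, 1]
  [1, 3, 0]
Detection: at round 2, diagonal entry (2, 2) turns strictly positive.
Key observation: the cycle 2->0->1->2 has total weight 1 + 2 + 1, which is strictly positive.
Answer: DIVERGES — positive cycle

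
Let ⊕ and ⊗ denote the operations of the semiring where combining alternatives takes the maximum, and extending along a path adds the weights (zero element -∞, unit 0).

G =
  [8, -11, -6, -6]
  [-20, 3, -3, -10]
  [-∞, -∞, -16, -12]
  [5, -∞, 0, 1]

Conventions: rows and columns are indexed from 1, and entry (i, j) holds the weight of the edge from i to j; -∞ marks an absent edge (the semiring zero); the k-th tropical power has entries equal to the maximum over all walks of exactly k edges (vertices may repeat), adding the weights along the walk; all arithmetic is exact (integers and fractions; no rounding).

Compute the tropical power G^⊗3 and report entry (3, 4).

G^⊗2:
  [16, -3, 2, 2]
  [-5, 6, 0, -7]
  [-7, -∞, -12, -11]
  [13, -6, 1, 2]
G^⊗3:
  [24, 5, 10, 10]
  [3, 9, 3, -4]
  [1, -18, -11, -10]
  [21, 2, 7, 7]
Key observation: the optimum is the walk 3->4->4->4, with weight (-12) + 1 + 1 = -10.
Optimal value attained by: walk 3->4->4->4.
Answer: (G^⊗3)[3][4] = -10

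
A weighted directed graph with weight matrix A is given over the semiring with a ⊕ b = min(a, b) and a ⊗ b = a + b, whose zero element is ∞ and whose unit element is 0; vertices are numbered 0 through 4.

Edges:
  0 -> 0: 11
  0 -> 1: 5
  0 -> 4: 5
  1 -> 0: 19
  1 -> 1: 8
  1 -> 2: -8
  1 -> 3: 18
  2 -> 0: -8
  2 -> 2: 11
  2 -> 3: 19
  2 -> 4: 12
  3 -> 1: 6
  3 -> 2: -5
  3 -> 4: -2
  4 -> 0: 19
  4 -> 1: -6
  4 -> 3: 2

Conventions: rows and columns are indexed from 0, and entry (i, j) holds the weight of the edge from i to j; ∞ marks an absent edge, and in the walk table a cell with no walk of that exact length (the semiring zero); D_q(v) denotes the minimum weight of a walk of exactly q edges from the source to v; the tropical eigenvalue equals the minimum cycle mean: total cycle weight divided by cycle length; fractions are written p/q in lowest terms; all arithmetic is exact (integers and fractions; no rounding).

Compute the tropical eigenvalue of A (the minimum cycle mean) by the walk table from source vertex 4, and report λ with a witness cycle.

q=0: [∞, ∞, ∞, ∞, 0]
q=1: [19, -6, ∞, 2, ∞]
q=2: [13, 2, -14, 12, 0]
q=3: [-22, -6, -6, 2, -2]
q=4: [-14, -17, -14, 0, -17]
q=5: [-22, -23, -25, -15, -9]
Optimal cycle mean attained by: cycle 0->4->1->2->0, total 5 + (-6) + (-8) + (-8), length 4.
Answer: λ = -17/4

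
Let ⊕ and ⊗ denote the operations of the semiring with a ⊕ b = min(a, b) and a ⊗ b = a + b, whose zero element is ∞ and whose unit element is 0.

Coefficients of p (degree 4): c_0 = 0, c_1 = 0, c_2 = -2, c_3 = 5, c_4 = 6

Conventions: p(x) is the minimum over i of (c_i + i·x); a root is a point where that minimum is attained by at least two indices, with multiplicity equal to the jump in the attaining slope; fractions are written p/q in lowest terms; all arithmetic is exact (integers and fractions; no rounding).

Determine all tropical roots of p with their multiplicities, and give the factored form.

hull edge (i=0, c=0) to (i=2, c=-2): slope -1, span 2
hull edge (i=2, c=-2) to (i=4, c=6): slope 4, span 2
Factored form: p(x) = 6 ⊗ (x ⊕ (-4)) ⊗ (x ⊕ (-4)) ⊗ (x ⊕ 1) ⊗ (x ⊕ 1)
Answer: roots = -4 (mult 2), 1 (mult 2)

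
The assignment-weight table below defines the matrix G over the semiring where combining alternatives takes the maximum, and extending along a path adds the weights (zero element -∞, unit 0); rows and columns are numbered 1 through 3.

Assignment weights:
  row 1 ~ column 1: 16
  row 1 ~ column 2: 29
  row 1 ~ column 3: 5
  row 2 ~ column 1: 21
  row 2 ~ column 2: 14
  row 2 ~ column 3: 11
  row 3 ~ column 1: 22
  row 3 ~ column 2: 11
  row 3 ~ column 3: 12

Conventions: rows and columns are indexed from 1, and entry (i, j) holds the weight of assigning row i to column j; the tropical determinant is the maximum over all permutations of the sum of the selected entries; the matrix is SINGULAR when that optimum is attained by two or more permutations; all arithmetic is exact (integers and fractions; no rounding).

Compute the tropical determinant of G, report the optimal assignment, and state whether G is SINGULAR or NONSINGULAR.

σ = (1, 2, 3): 16 + 14 + 12 = 42
σ = (1, 3, 2): 16 + 11 + 11 = 38
σ = (2, 1, 3): 29 + 21 + 12 = 62
σ = (2, 3, 1): 29 + 11 + 22 = 62
σ = (3, 1, 2): 5 + 21 + 11 = 37
σ = (3, 2, 1): 5 + 14 + 22 = 41
Optimal value attained by: σ = (2, 1, 3).
Answer: det⊕(G) = 62; verdict: SINGULAR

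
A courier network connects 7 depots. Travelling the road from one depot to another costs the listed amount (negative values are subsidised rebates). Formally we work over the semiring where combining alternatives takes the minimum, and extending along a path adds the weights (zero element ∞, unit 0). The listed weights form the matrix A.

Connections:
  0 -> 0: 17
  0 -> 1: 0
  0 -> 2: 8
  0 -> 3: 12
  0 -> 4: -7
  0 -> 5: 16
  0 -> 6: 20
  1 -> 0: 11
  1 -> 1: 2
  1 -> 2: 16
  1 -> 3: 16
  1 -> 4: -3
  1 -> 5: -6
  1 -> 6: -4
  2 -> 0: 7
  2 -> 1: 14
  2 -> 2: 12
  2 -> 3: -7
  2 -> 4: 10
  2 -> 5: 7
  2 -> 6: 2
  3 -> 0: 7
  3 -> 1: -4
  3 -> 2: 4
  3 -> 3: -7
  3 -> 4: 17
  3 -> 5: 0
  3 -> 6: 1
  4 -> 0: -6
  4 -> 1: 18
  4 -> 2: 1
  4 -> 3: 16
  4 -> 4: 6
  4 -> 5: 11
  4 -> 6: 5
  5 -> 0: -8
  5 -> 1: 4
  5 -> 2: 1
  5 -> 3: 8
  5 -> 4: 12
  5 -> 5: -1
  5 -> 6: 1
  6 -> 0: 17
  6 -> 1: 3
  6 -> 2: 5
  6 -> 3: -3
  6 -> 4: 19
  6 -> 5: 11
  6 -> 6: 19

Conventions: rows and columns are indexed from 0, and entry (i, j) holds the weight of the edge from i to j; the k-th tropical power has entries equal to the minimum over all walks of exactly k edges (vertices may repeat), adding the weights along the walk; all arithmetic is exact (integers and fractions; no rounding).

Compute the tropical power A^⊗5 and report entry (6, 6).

A^⊗2:
  [-13, 2, -6, 1, -3, -6, -4]
  [-14, -2, -5, -7, -1, -7, -5]
  [-1, -11, -3, -14, 0, -7, -6]
  [-8, -11, -3, -14, -7, -10, -8]
  [0, -6, 2, -6, -13, 8, 3]
  [-9, -8, 0, -6, -15, -2, 0]
  [3, -7, 1, -10, 0, -3, -2]
A^⊗3:
  [-14, -13, -5, -13, -20, -7, -5]
  [-15, -14, -6, -14, -21, -8, -6]
  [-15, -18, -10, -21, -14, -17, -15]
  [-18, -18, -10, -21, -15, -17, -15]
  [-19, -10, -12, -13, -9, -12, -10]
  [-21, -10, -14, -13, -16, -14, -12]
  [-11, -14, -6, -17, -10, -13, -11]
A^⊗4:
  [-26, -17, -19, -20, -21, -19, -17]
  [-27, -18, -20, -21, -22, -20, -18]
  [-25, -25, -17, -28, -22, -24, -22]
  [-25, -25, -17, -28, -25, -24, -22]
  [-20, -19, -11, -20, -26, -16, -14]
  [-22, -21, -15, -21, -28, -16, -14]
  [-21, -21, -13, -24, -18, -20, -18]
A^⊗5:
  [-27, -26, -20, -27, -33, -23, -21]
  [-28, -27, -21, -28, -34, -24, -22]
  [-32, -32, -24, -35, -32, -31, -29]
  [-32, -32, -24, -35, -32, -31, -29]
  [-32, -24, -25, -27, -27, -25, -23]
  [-34, -25, -27, -28, -29, -27, -25]
  [-28, -28, -20, -31, -28, -27, -25]
Key observation: the optimum is the walk 6->3->3->3->1->6, with weight (-3) + (-7) + (-7) + (-4) + (-4) = -25.
Optimal value attained by: walk 6->3->3->3->1->6.
Answer: (A^⊗5)[6][6] = -25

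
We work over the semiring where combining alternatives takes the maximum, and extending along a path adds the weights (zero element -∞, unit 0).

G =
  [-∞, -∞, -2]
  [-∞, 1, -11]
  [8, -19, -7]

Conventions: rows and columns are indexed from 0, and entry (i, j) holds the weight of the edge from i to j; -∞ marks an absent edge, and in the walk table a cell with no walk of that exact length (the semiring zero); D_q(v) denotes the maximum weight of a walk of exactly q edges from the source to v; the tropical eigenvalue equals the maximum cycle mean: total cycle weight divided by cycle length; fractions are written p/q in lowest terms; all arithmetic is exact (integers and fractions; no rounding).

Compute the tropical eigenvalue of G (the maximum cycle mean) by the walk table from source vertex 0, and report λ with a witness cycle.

q=0: [0, -∞, -∞]
q=1: [-∞, -∞, -2]
q=2: [6, -21, -9]
q=3: [-1, -20, 4]
Optimal cycle mean attained by: cycle 0->2->0, total (-2) + 8, length 2.
Answer: λ = 3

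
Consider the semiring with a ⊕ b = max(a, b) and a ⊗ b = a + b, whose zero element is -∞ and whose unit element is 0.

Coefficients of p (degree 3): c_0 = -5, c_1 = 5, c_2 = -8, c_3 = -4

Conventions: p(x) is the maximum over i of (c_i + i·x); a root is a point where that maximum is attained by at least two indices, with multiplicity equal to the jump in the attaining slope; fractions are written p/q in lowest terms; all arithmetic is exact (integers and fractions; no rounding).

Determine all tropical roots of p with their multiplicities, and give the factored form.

hull edge (i=0, c=-5) to (i=1, c=5): slope 10, span 1
hull edge (i=1, c=5) to (i=3, c=-4): slope -9/2, span 2
Factored form: p(x) = -4 ⊗ (x ⊕ (-10)) ⊗ (x ⊕ 9/2) ⊗ (x ⊕ 9/2)
Answer: roots = -10 (mult 1), 9/2 (mult 2)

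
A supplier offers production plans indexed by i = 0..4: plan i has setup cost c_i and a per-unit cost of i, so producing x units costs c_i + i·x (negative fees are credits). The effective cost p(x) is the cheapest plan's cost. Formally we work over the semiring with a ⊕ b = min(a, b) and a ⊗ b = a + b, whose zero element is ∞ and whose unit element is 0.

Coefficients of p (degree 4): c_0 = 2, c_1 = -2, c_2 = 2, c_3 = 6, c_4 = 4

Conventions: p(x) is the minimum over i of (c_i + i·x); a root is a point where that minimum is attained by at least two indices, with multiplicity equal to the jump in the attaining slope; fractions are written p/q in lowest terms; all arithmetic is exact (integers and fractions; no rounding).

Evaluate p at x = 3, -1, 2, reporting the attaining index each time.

p(3) = min(2+0·3=2, -2+1·3=1, 2+2·3=8, 6+3·3=15, 4+4·3=16) = 1 (attained by i=1)
p(-1) = min(2+0·(-1)=2, -2+1·(-1)=-3, 2+2·(-1)=0, 6+3·(-1)=3, 4+4·(-1)=0) = -3 (attained by i=1)
p(2) = min(2+0·2=2, -2+1·2=0, 2+2·2=6, 6+3·2=12, 4+4·2=12) = 0 (attained by i=1)
Answer: p(3) = 1; p(-1) = -3; p(2) = 0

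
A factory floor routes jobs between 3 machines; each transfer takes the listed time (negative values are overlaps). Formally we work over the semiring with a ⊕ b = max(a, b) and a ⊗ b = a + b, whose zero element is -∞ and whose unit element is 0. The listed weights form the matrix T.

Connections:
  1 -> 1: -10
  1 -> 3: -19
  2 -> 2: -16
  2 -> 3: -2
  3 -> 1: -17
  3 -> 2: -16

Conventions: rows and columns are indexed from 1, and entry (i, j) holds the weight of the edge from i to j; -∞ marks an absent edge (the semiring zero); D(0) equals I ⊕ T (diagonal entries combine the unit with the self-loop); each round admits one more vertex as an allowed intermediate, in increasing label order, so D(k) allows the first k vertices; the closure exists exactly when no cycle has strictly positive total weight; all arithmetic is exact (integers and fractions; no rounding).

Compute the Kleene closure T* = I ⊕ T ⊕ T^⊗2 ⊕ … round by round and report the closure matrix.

D(0):
  [0, -∞, -19]
  [-∞, 0, -2]
  [-17, -16, 0]
D(1):
  [0, -∞, -19]
  [-∞, 0, -2]
  [-17, -16, 0]
D(2):
  [0, -∞, -19]
  [-∞, 0, -2]
  [-17, -16, 0]
D(3):
  [0, -35, -19]
  [-19, 0, -2]
  [-17, -16, 0]
Answer: T* = [[0, -35, -19], [-19, 0, -2], [-17, -16, 0]]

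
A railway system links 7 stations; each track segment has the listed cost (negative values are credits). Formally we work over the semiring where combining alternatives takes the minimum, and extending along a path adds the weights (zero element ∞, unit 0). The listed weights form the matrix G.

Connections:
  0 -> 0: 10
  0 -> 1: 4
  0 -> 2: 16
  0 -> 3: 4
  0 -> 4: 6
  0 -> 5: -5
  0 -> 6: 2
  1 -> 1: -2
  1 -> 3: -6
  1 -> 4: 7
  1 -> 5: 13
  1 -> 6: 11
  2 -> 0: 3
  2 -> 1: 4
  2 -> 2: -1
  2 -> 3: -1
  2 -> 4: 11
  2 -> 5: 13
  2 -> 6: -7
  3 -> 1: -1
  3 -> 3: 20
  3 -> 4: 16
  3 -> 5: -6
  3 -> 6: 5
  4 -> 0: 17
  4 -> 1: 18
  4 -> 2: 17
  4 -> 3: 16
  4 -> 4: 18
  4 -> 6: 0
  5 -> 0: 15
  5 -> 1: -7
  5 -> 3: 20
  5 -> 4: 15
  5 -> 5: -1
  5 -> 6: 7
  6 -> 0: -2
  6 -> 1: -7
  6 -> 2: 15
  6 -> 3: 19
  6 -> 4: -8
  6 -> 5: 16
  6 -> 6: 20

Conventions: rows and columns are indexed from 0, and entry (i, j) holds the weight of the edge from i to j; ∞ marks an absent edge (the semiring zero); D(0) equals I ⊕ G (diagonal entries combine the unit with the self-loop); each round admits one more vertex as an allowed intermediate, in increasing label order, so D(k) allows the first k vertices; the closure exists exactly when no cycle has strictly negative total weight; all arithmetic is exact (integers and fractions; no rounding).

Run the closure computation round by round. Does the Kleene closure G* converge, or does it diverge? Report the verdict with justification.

Detection: at round 0, diagonal entry (1, 1) turns strictly negative.
Key observation: the cycle 1->1 has total weight (-2), which is strictly negative.
Answer: DIVERGES — negative cycle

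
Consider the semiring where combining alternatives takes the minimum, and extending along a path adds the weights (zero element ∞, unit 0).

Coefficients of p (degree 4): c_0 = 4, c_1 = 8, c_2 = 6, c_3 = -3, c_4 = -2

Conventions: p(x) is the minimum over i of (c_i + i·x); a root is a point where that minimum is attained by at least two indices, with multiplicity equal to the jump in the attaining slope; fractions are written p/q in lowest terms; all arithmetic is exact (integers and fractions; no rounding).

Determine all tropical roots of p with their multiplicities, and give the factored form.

hull edge (i=0, c=4) to (i=3, c=-3): slope -7/3, span 3
hull edge (i=3, c=-3) to (i=4, c=-2): slope 1, span 1
Factored form: p(x) = -2 ⊗ (x ⊕ (-1)) ⊗ (x ⊕ 7/3) ⊗ (x ⊕ 7/3) ⊗ (x ⊕ 7/3)
Answer: roots = -1 (mult 1), 7/3 (mult 3)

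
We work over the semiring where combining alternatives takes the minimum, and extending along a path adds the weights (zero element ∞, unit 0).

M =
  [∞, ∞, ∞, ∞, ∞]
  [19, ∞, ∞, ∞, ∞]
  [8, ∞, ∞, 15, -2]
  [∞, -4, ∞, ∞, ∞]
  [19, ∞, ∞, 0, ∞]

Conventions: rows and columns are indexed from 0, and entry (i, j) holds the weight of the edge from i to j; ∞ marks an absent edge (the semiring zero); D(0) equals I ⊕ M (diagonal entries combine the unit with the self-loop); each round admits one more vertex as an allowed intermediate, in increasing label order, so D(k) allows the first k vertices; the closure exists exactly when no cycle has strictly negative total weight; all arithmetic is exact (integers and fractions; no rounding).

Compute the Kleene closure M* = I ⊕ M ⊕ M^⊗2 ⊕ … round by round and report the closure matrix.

D(0):
  [0, ∞, ∞, ∞, ∞]
  [19, 0, ∞, ∞, ∞]
  [8, ∞, 0, 15, -2]
  [∞, -4, ∞, 0, ∞]
  [19, ∞, ∞, 0, 0]
D(1):
  [0, ∞, ∞, ∞, ∞]
  [19, 0, ∞, ∞, ∞]
  [8, ∞, 0, 15, -2]
  [∞, -4, ∞, 0, ∞]
  [19, ∞, ∞, 0, 0]
D(2):
  [0, ∞, ∞, ∞, ∞]
  [19, 0, ∞, ∞, ∞]
  [8, ∞, 0, 15, -2]
  [15, -4, ∞, 0, ∞]
  [19, ∞, ∞, 0, 0]
D(3):
  [0, ∞, ∞, ∞, ∞]
  [19, 0, ∞, ∞, ∞]
  [8, ∞, 0, 15, -2]
  [15, -4, ∞, 0, ∞]
  [19, ∞, ∞, 0, 0]
D(4):
  [0, ∞, ∞, ∞, ∞]
  [19, 0, ∞, ∞, ∞]
  [8, 11, 0, 15, -2]
  [15, -4, ∞, 0, ∞]
  [15, -4, ∞, 0, 0]
D(5):
  [0, ∞, ∞, ∞, ∞]
  [19, 0, ∞, ∞, ∞]
  [8, -6, 0, -2, -2]
  [15, -4, ∞, 0, ∞]
  [15, -4, ∞, 0, 0]
Answer: M* = [[0, ∞, ∞, ∞, ∞], [19, 0, ∞, ∞, ∞], [8, -6, 0, -2, -2], [15, -4, ∞, 0, ∞], [15, -4, ∞, 0, 0]]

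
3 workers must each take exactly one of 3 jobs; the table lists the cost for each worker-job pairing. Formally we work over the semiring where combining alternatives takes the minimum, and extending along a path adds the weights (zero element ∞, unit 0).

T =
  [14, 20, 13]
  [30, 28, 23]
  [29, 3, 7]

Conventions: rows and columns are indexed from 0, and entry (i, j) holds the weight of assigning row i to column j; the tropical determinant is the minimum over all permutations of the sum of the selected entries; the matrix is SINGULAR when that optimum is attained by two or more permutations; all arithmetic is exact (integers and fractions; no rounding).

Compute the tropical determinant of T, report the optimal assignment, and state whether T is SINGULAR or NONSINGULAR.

σ = (0, 1, 2): 14 + 28 + 7 = 49
σ = (0, 2, 1): 14 + 23 + 3 = 40
σ = (1, 0, 2): 20 + 30 + 7 = 57
σ = (1, 2, 0): 20 + 23 + 29 = 72
σ = (2, 0, 1): 13 + 30 + 3 = 46
σ = (2, 1, 0): 13 + 28 + 29 = 70
Optimal value attained by: σ = (0, 2, 1).
Answer: det⊕(T) = 40; verdict: NONSINGULAR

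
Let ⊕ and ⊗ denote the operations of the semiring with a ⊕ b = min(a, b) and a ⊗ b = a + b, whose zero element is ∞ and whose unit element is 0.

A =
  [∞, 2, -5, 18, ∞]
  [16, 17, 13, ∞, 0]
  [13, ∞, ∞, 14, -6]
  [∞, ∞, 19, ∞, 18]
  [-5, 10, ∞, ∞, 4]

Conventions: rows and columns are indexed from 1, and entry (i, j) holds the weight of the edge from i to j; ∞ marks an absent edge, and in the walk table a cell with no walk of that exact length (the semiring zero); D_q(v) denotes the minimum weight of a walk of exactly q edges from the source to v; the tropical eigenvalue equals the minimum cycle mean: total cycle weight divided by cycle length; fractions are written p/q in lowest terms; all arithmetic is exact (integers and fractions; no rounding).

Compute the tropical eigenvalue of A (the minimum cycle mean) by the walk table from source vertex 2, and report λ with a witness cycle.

q=0: [∞, 0, ∞, ∞, ∞]
q=1: [16, 17, 13, ∞, 0]
q=2: [-5, 10, 11, 27, 4]
q=3: [-1, -3, -10, 13, 5]
q=4: [0, 1, -6, 4, -16]
q=5: [-21, -6, -5, 8, -12]
Optimal cycle mean attained by: cycle 1->3->5->1, total (-5) + (-6) + (-5), length 3.
Answer: λ = -16/3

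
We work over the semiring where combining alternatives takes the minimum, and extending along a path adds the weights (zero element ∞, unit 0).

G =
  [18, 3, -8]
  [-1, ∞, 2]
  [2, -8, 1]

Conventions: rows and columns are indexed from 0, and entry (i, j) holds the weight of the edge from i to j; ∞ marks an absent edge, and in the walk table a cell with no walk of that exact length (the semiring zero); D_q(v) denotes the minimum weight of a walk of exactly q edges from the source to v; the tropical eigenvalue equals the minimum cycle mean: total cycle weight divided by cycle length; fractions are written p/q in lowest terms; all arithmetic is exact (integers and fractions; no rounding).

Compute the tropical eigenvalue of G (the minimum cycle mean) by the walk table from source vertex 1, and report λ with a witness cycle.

q=0: [∞, 0, ∞]
q=1: [-1, ∞, 2]
q=2: [4, -6, -9]
q=3: [-7, -17, -8]
Optimal cycle mean attained by: cycle 0->2->1->0, total (-8) + (-8) + (-1), length 3.
Answer: λ = -17/3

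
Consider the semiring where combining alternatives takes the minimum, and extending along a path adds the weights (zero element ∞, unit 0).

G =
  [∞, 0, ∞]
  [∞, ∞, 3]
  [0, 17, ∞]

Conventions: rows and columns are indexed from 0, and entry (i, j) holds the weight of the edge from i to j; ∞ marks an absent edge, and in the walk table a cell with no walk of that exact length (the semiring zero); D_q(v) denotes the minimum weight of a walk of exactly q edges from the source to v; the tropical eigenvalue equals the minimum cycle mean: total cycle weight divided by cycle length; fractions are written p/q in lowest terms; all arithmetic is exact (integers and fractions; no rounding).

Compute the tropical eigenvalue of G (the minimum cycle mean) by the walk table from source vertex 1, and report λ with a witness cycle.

q=0: [∞, 0, ∞]
q=1: [∞, ∞, 3]
q=2: [3, 20, ∞]
q=3: [∞, 3, 23]
Optimal cycle mean attained by: cycle 0->1->2->0, total 0 + 3 + 0, length 3.
Answer: λ = 1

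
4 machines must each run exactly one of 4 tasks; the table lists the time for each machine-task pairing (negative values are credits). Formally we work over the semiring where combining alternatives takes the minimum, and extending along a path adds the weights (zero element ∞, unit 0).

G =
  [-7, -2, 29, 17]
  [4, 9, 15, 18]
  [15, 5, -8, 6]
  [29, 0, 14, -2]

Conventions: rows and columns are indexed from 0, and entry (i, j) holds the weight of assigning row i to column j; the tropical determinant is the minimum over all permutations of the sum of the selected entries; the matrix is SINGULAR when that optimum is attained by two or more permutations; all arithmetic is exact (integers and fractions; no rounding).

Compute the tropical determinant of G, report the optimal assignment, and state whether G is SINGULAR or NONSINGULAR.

σ = (0, 1, 2, 3): (-7) + 9 + (-8) + (-2) = -8
σ = (0, 1, 3, 2): (-7) + 9 + 6 + 14 = 22
σ = (0, 2, 1, 3): (-7) + 15 + 5 + (-2) = 11
σ = (0, 2, 3, 1): (-7) + 15 + 6 + 0 = 14
σ = (0, 3, 1, 2): (-7) + 18 + 5 + 14 = 30
σ = (0, 3, 2, 1): (-7) + 18 + (-8) + 0 = 3
σ = (1, 0, 2, 3): (-2) + 4 + (-8) + (-2) = -8
σ = (1, 0, 3, 2): (-2) + 4 + 6 + 14 = 22
σ = (1, 2, 0, 3): (-2) + 15 + 15 + (-2) = 26
σ = (1, 2, 3, 0): (-2) + 15 + 6 + 29 = 48
σ = (1, 3, 0, 2): (-2) + 18 + 15 + 14 = 45
σ = (1, 3, 2, 0): (-2) + 18 + (-8) + 29 = 37
σ = (2, 0, 1, 3): 29 + 4 + 5 + (-2) = 36
σ = (2, 0, 3, 1): 29 + 4 + 6 + 0 = 39
σ = (2, 1, 0, 3): 29 + 9 + 15 + (-2) = 51
σ = (2, 1, 3, 0): 29 + 9 + 6 + 29 = 73
σ = (2, 3, 0, 1): 29 + 18 + 15 + 0 = 62
σ = (2, 3, 1, 0): 29 + 18 + 5 + 29 = 81
σ = (3, 0, 1, 2): 17 + 4 + 5 + 14 = 40
σ = (3, 0, 2, 1): 17 + 4 + (-8) + 0 = 13
σ = (3, 1, 0, 2): 17 + 9 + 15 + 14 = 55
σ = (3, 1, 2, 0): 17 + 9 + (-8) + 29 = 47
σ = (3, 2, 0, 1): 17 + 15 + 15 + 0 = 47
σ = (3, 2, 1, 0): 17 + 15 + 5 + 29 = 66
Optimal value attained by: σ = (0, 1, 2, 3).
Answer: det⊕(G) = -8; verdict: SINGULAR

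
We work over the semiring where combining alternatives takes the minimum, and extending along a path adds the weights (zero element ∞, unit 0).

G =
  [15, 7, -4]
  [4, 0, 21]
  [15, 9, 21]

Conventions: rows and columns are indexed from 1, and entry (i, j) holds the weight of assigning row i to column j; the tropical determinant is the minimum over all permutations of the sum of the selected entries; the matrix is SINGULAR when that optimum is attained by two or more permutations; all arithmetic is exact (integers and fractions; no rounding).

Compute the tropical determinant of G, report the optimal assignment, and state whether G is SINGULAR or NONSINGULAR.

σ = (1, 2, 3): 15 + 0 + 21 = 36
σ = (1, 3, 2): 15 + 21 + 9 = 45
σ = (2, 1, 3): 7 + 4 + 21 = 32
σ = (2, 3, 1): 7 + 21 + 15 = 43
σ = (3, 1, 2): (-4) + 4 + 9 = 9
σ = (3, 2, 1): (-4) + 0 + 15 = 11
Optimal value attained by: σ = (3, 1, 2).
Answer: det⊕(G) = 9; verdict: NONSINGULAR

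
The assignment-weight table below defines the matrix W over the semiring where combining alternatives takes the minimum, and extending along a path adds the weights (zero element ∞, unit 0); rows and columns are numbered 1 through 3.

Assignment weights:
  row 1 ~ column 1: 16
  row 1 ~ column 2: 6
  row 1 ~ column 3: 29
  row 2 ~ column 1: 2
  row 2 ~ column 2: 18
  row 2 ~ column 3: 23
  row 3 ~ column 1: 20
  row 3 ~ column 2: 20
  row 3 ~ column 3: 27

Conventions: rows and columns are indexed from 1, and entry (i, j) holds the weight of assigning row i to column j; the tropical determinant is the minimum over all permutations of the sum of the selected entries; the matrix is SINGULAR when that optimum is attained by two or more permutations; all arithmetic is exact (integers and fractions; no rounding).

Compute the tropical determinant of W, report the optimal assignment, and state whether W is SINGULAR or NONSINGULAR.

σ = (1, 2, 3): 16 + 18 + 27 = 61
σ = (1, 3, 2): 16 + 23 + 20 = 59
σ = (2, 1, 3): 6 + 2 + 27 = 35
σ = (2, 3, 1): 6 + 23 + 20 = 49
σ = (3, 1, 2): 29 + 2 + 20 = 51
σ = (3, 2, 1): 29 + 18 + 20 = 67
Optimal value attained by: σ = (2, 1, 3).
Answer: det⊕(W) = 35; verdict: NONSINGULAR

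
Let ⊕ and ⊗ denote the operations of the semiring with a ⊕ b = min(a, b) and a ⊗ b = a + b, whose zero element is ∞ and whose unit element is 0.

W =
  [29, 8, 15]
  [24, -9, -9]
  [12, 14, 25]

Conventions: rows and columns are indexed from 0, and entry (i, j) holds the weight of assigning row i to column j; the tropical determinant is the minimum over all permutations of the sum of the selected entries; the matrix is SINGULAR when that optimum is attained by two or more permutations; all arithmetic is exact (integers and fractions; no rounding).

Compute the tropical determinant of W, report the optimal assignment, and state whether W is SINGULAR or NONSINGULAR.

σ = (0, 1, 2): 29 + (-9) + 25 = 45
σ = (0, 2, 1): 29 + (-9) + 14 = 34
σ = (1, 0, 2): 8 + 24 + 25 = 57
σ = (1, 2, 0): 8 + (-9) + 12 = 11
σ = (2, 0, 1): 15 + 24 + 14 = 53
σ = (2, 1, 0): 15 + (-9) + 12 = 18
Optimal value attained by: σ = (1, 2, 0).
Answer: det⊕(W) = 11; verdict: NONSINGULAR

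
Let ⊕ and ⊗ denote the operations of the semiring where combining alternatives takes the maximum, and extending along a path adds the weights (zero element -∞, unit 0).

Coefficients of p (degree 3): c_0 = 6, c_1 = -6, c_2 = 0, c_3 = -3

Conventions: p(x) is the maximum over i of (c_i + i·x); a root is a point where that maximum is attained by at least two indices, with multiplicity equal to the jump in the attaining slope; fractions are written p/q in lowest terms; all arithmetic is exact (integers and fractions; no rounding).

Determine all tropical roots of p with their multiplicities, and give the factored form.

hull edge (i=0, c=6) to (i=3, c=-3): slope -3, span 3
Factored form: p(x) = -3 ⊗ (x ⊕ 3) ⊗ (x ⊕ 3) ⊗ (x ⊕ 3)
Answer: roots = 3 (mult 3)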